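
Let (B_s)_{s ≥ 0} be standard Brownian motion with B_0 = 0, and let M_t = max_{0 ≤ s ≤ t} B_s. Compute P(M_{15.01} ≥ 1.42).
P(M_{15.01} ≥ 1.42) = 2·P(B_{15.01} ≥ 1.42) = 2(1 − Φ(1.42/√15.01)) ≈ 0.7140

By the reflection principle for Brownian motion, P(M_t ≥ a) = 2 · P(B_t ≥ a) for a ≥ 0. Since B_t ~ N(0, t), P(B_t ≥ 1.42) = 1 − Φ(1.42/√t) = 1 − Φ(1.42/√15.01) = 1 − Φ(0.3665). So
  P(M_{15.01} ≥ 1.42) = 2(1 − Φ(0.3665)) ≈ 0.7140.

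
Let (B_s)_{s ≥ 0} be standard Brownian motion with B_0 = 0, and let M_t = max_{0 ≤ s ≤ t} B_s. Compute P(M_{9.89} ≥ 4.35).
P(M_{9.89} ≥ 4.35) = 2·P(B_{9.89} ≥ 4.35) = 2(1 − Φ(4.35/√9.89)) ≈ 0.1666

By the reflection principle for Brownian motion, P(M_t ≥ a) = 2 · P(B_t ≥ a) for a ≥ 0. Since B_t ~ N(0, t), P(B_t ≥ 4.35) = 1 − Φ(4.35/√t) = 1 − Φ(4.35/√9.89) = 1 − Φ(1.3832). So
  P(M_{9.89} ≥ 4.35) = 2(1 − Φ(1.3832)) ≈ 0.1666.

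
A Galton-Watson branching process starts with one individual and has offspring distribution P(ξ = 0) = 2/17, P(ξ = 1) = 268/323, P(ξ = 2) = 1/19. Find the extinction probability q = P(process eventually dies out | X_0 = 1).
q = 1

Mean offspring μ = 0·2/17 + 1·268/323 + 2·1/19 = 302/323 ≤ 1. For μ ≤ 1 with offspring not concentrated at 1, the Galton-Watson process goes extinct almost surely, so q = 1.
(Algebraic check: The pgf is f(s) = 2/17 + 268/323·s + 1/19·s². The extinction probability q is the smallest fixed point of f in [0, 1]. Setting s = f(s):
  1/19·s² + (268/323 − 1)·s + 2/17 = 0
  1/19·s² − (2/17 + 1/19)·s + 2/17 = 0
which factors as (s − 1)·(1/19·s − 2/17) = 0, giving roots s = 1 and s = (2/17)/(1/19) = 38/17. Since 38/17 ≥ 1, the smallest root in [0, 1] is s = 1.)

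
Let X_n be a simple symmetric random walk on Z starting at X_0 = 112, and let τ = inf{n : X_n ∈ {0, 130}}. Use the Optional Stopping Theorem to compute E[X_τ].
E[X_τ] = 112

X_n is a martingale and τ is a bounded-mean stopping time (indeed τ is finite a.s. with bounded expectation since the walk is in a bounded region). By the OST, E[X_τ] = E[X_0] = 112. Equivalently: E[X_τ] = 130 · P(hit 130 first) + 0 · P(hit 0 first) = 130 · (112/130) = 112.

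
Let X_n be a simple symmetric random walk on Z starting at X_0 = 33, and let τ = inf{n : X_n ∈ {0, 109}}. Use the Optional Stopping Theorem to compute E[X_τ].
E[X_τ] = 33

X_n is a martingale and τ is a bounded-mean stopping time (indeed τ is finite a.s. with bounded expectation since the walk is in a bounded region). By the OST, E[X_τ] = E[X_0] = 33. Equivalently: E[X_τ] = 109 · P(hit 109 first) + 0 · P(hit 0 first) = 109 · (33/109) = 33.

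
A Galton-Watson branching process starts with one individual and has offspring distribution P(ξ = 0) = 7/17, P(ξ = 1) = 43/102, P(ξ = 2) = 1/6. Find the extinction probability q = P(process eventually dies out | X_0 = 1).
q = 1

Mean offspring μ = 0·7/17 + 1·43/102 + 2·1/6 = 77/102 ≤ 1. For μ ≤ 1 with offspring not concentrated at 1, the Galton-Watson process goes extinct almost surely, so q = 1.
(Algebraic check: The pgf is f(s) = 7/17 + 43/102·s + 1/6·s². The extinction probability q is the smallest fixed point of f in [0, 1]. Setting s = f(s):
  1/6·s² + (43/102 − 1)·s + 7/17 = 0
  1/6·s² − (7/17 + 1/6)·s + 7/17 = 0
which factors as (s − 1)·(1/6·s − 7/17) = 0, giving roots s = 1 and s = (7/17)/(1/6) = 42/17. Since 42/17 ≥ 1, the smallest root in [0, 1] is s = 1.)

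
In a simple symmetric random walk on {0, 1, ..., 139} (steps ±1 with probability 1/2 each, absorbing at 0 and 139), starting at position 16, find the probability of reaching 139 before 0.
P(hit 139 before 0) = 16/139

Let u_k = P(hit 139 before 0 | start at k). Then u_0 = 0, u_139 = 1, and u_k = u_{k-1}/2 + u_{k+1}/2 for 1 ≤ k ≤ 138. This harmonic recurrence is solved by u_k = k/139, giving u_16 = 16/139.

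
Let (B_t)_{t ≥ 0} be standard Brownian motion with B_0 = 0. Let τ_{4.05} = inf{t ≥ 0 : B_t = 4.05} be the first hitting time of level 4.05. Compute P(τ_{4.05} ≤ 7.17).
P(τ_{4.05} ≤ 7.17) = 2(1 − Φ(4.05/√7.17)) = 2(1 − Φ(1.5125)) ≈ 0.1304

By the reflection principle for standard BM, P(τ_b ≤ t) = 2 · P(B_t ≥ b). Since B_t ~ N(0, t), P(B_t ≥ 4.05) = 1 − Φ(4.05/√t) = 1 − Φ(4.05/√7.17) = 1 − Φ(1.5125) ≈ 0.06520. Doubling: P(τ_{4.05} ≤ 7.17) ≈ 2 · 0.06520 = 0.13040 ≈ 0.1304.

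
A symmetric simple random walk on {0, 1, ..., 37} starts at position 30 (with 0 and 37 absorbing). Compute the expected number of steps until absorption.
E[τ | X_0 = 30] = 210

Let v_k = E[τ | X_0 = k]. Boundary: v_0 = v_37 = 0. Recurrence: v_k = 1 + (v_{k-1} + v_{k+1})/2 for 1 ≤ k ≤ 36. The particular solution to v_k − (v_{k-1} + v_{k+1})/2 = 1 is v_k = −k^2. Adding homogeneous solution A + B k and matching boundaries gives v_k = k (37 − k). Substituting k = 30: v_30 = 30 · 7 = 210.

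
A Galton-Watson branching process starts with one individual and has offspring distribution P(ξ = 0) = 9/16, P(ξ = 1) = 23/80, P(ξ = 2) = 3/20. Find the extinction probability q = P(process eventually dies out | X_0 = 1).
q = 1

Mean offspring μ = 0·9/16 + 1·23/80 + 2·3/20 = 47/80 ≤ 1. For μ ≤ 1 with offspring not concentrated at 1, the Galton-Watson process goes extinct almost surely, so q = 1.
(Algebraic check: The pgf is f(s) = 9/16 + 23/80·s + 3/20·s². The extinction probability q is the smallest fixed point of f in [0, 1]. Setting s = f(s):
  3/20·s² + (23/80 − 1)·s + 9/16 = 0
  3/20·s² − (9/16 + 3/20)·s + 9/16 = 0
which factors as (s − 1)·(3/20·s − 9/16) = 0, giving roots s = 1 and s = (9/16)/(3/20) = 15/4. Since 15/4 ≥ 1, the smallest root in [0, 1] is s = 1.)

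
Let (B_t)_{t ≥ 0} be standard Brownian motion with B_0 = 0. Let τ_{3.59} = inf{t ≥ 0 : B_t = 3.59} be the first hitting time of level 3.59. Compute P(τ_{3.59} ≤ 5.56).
P(τ_{3.59} ≤ 5.56) = 2(1 − Φ(3.59/√5.56)) = 2(1 − Φ(1.5225)) ≈ 0.1279

By the reflection principle for standard BM, P(τ_b ≤ t) = 2 · P(B_t ≥ b). Since B_t ~ N(0, t), P(B_t ≥ 3.59) = 1 − Φ(3.59/√t) = 1 − Φ(3.59/√5.56) = 1 − Φ(1.5225) ≈ 0.06394. Doubling: P(τ_{3.59} ≤ 5.56) ≈ 2 · 0.06394 = 0.12788 ≈ 0.1279.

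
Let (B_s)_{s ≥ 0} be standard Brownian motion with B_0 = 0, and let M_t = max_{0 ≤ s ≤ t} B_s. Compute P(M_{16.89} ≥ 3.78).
P(M_{16.89} ≥ 3.78) = 2·P(B_{16.89} ≥ 3.78) = 2(1 − Φ(3.78/√16.89)) ≈ 0.3577

By the reflection principle for Brownian motion, P(M_t ≥ a) = 2 · P(B_t ≥ a) for a ≥ 0. Since B_t ~ N(0, t), P(B_t ≥ 3.78) = 1 − Φ(3.78/√t) = 1 − Φ(3.78/√16.89) = 1 − Φ(0.9198). So
  P(M_{16.89} ≥ 3.78) = 2(1 − Φ(0.9198)) ≈ 0.3577.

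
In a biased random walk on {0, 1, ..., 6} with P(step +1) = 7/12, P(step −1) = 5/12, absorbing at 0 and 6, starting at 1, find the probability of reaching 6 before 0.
P(hit 6 before 0) = (1 − (5/7)^1) / (1 − (5/7)^6) = 16807/51012

Let u_k denote P(reach 6 before 0 | start at k). Boundary: u_0 = 0, u_6 = 1. Recurrence: u_k = 7/12·u_{k+1} + 5/12·u_{k-1} for 1 ≤ k ≤ 5. Try u_k = A + B·r^k with r = q/p = (5/12)/(7/12) = 5/7. Substitution satisfies the recurrence; boundary conditions give:
  u_k = (1 − r^k) / (1 − r^N) = (1 − (5/7)^1) / (1 − (5/7)^6) = 16807/51012.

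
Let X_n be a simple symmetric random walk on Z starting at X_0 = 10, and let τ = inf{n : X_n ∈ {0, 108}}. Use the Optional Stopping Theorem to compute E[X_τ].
E[X_τ] = 10

X_n is a martingale and τ is a bounded-mean stopping time (indeed τ is finite a.s. with bounded expectation since the walk is in a bounded region). By the OST, E[X_τ] = E[X_0] = 10. Equivalently: E[X_τ] = 108 · P(hit 108 first) + 0 · P(hit 0 first) = 108 · (10/108) = 10.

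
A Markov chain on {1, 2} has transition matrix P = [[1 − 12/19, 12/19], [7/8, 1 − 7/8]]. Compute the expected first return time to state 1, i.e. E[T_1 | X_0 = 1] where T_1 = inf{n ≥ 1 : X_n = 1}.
E[T_1 | X_0 = 1] = 1/π_1 = 229/133

For an irreducible recurrent Markov chain with stationary distribution π, E[T_i | X_0 = i] = 1/π_i (Kac's formula). Here π_1 = (7/8)/(12/19 + 7/8) = (7/8)/(229/152) = 133/229, so E[T_1 | X_0 = 1] = 1/π_1 = (12/19 + 7/8)/(7/8) = (229/152)/(7/8) = 229/133.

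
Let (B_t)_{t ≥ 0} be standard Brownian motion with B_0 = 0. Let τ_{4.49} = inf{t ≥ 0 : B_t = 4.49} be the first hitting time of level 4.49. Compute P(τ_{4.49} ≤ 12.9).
P(τ_{4.49} ≤ 12.9) = 2(1 − Φ(4.49/√12.9)) = 2(1 − Φ(1.2501)) ≈ 0.2113

By the reflection principle for standard BM, P(τ_b ≤ t) = 2 · P(B_t ≥ b). Since B_t ~ N(0, t), P(B_t ≥ 4.49) = 1 − Φ(4.49/√t) = 1 − Φ(4.49/√12.9) = 1 − Φ(1.2501) ≈ 0.10563. Doubling: P(τ_{4.49} ≤ 12.9) ≈ 2 · 0.10563 = 0.21126 ≈ 0.2113.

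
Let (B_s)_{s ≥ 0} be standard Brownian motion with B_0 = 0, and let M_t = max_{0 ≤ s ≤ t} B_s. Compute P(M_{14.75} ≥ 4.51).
P(M_{14.75} ≥ 4.51) = 2·P(B_{14.75} ≥ 4.51) = 2(1 − Φ(4.51/√14.75)) ≈ 0.2403

By the reflection principle for Brownian motion, P(M_t ≥ a) = 2 · P(B_t ≥ a) for a ≥ 0. Since B_t ~ N(0, t), P(B_t ≥ 4.51) = 1 − Φ(4.51/√t) = 1 − Φ(4.51/√14.75) = 1 − Φ(1.1743). So
  P(M_{14.75} ≥ 4.51) = 2(1 − Φ(1.1743)) ≈ 0.2403.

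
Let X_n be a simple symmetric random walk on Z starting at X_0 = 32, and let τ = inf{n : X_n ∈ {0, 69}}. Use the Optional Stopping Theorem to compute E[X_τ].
E[X_τ] = 32

X_n is a martingale and τ is a bounded-mean stopping time (indeed τ is finite a.s. with bounded expectation since the walk is in a bounded region). By the OST, E[X_τ] = E[X_0] = 32. Equivalently: E[X_τ] = 69 · P(hit 69 first) + 0 · P(hit 0 first) = 69 · (32/69) = 32.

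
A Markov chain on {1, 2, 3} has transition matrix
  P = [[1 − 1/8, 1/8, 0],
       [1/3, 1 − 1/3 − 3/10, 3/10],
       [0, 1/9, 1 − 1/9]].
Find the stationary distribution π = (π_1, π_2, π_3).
π = (80/191, 30/191, 81/191)

This is a birth-death chain on three states, which satisfies detailed balance: π_1 · P_{12} = π_2 · P_{21} and π_2 · P_{23} = π_3 · P_{32}.
From π_1 · 1/8 = π_2 · 1/3: π_2/π_1 = (1/8)/(1/3) = 3/8.
From π_2 · 3/10 = π_3 · 1/9: π_3/π_2 = (3/10)/(1/9) = 27/10.
Take π_1 proportional to 1; then unnormalized π = (1, 3/8, 81/80). Normalize by dividing by the sum 191/80:
  π = (80/191, 30/191, 81/191).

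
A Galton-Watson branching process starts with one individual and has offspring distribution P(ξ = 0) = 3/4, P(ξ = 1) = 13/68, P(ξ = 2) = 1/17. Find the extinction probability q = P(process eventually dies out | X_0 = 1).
q = 1

Mean offspring μ = 0·3/4 + 1·13/68 + 2·1/17 = 21/68 ≤ 1. For μ ≤ 1 with offspring not concentrated at 1, the Galton-Watson process goes extinct almost surely, so q = 1.
(Algebraic check: The pgf is f(s) = 3/4 + 13/68·s + 1/17·s². The extinction probability q is the smallest fixed point of f in [0, 1]. Setting s = f(s):
  1/17·s² + (13/68 − 1)·s + 3/4 = 0
  1/17·s² − (3/4 + 1/17)·s + 3/4 = 0
which factors as (s − 1)·(1/17·s − 3/4) = 0, giving roots s = 1 and s = (3/4)/(1/17) = 51/4. Since 51/4 ≥ 1, the smallest root in [0, 1] is s = 1.)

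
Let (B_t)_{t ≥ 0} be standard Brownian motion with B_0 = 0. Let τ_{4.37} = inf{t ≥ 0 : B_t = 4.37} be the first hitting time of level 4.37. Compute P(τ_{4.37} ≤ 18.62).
P(τ_{4.37} ≤ 18.62) = 2(1 − Φ(4.37/√18.62)) = 2(1 − Φ(1.0127)) ≈ 0.3112

By the reflection principle for standard BM, P(τ_b ≤ t) = 2 · P(B_t ≥ b). Since B_t ~ N(0, t), P(B_t ≥ 4.37) = 1 − Φ(4.37/√t) = 1 − Φ(4.37/√18.62) = 1 − Φ(1.0127) ≈ 0.15560. Doubling: P(τ_{4.37} ≤ 18.62) ≈ 2 · 0.15560 = 0.31120 ≈ 0.3112.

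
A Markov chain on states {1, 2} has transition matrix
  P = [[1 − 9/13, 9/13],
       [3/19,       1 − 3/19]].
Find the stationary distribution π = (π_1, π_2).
π_1 = 13/70, π_2 = 57/70

Solve πP = π with π_1 + π_2 = 1. From πP = π: π_1 · (1 − 9/13) + π_2 · 3/19 = π_1 ⇒ π_2 · 3/19 = π_1 · 9/13 ⇒ π_2/π_1 = (9/13)/(3/19) = 57/13. Together with π_1 + π_2 = 1:
  π_1 = (3/19)/(9/13 + 3/19) = (3/19)/(210/247) = 13/70,
  π_2 = (9/13)/(9/13 + 3/19) = (9/13)/(210/247) = 57/70.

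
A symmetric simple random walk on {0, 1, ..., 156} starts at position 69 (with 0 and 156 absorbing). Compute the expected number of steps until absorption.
E[τ | X_0 = 69] = 6003

Let v_k = E[τ | X_0 = k]. Boundary: v_0 = v_156 = 0. Recurrence: v_k = 1 + (v_{k-1} + v_{k+1})/2 for 1 ≤ k ≤ 155. The particular solution to v_k − (v_{k-1} + v_{k+1})/2 = 1 is v_k = −k^2. Adding homogeneous solution A + B k and matching boundaries gives v_k = k (156 − k). Substituting k = 69: v_69 = 69 · 87 = 6003.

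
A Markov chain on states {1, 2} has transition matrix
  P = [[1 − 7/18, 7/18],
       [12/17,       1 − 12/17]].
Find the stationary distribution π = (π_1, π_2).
π_1 = 216/335, π_2 = 119/335

Solve πP = π with π_1 + π_2 = 1. From πP = π: π_1 · (1 − 7/18) + π_2 · 12/17 = π_1 ⇒ π_2 · 12/17 = π_1 · 7/18 ⇒ π_2/π_1 = (7/18)/(12/17) = 119/216. Together with π_1 + π_2 = 1:
  π_1 = (12/17)/(7/18 + 12/17) = (12/17)/(335/306) = 216/335,
  π_2 = (7/18)/(7/18 + 12/17) = (7/18)/(335/306) = 119/335.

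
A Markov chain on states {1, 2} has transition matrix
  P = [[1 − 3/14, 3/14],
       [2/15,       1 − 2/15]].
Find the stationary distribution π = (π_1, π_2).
π_1 = 28/73, π_2 = 45/73

Solve πP = π with π_1 + π_2 = 1. From πP = π: π_1 · (1 − 3/14) + π_2 · 2/15 = π_1 ⇒ π_2 · 2/15 = π_1 · 3/14 ⇒ π_2/π_1 = (3/14)/(2/15) = 45/28. Together with π_1 + π_2 = 1:
  π_1 = (2/15)/(3/14 + 2/15) = (2/15)/(73/210) = 28/73,
  π_2 = (3/14)/(3/14 + 2/15) = (3/14)/(73/210) = 45/73.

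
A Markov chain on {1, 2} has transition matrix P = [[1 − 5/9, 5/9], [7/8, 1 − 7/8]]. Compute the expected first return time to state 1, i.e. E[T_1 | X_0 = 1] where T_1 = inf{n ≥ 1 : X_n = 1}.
E[T_1 | X_0 = 1] = 1/π_1 = 103/63

For an irreducible recurrent Markov chain with stationary distribution π, E[T_i | X_0 = i] = 1/π_i (Kac's formula). Here π_1 = (7/8)/(5/9 + 7/8) = (7/8)/(103/72) = 63/103, so E[T_1 | X_0 = 1] = 1/π_1 = (5/9 + 7/8)/(7/8) = (103/72)/(7/8) = 103/63.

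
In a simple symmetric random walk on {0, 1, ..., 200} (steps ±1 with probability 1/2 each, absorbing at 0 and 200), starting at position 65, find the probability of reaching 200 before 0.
P(hit 200 before 0) = 65/200 = 13/40

Let u_k = P(hit 200 before 0 | start at k). Then u_0 = 0, u_200 = 1, and u_k = u_{k-1}/2 + u_{k+1}/2 for 1 ≤ k ≤ 199. This harmonic recurrence is solved by u_k = k/200, giving u_65 = 65/200 = 13/40.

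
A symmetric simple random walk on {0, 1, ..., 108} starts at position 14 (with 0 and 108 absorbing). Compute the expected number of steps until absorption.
E[τ | X_0 = 14] = 1316

Let v_k = E[τ | X_0 = k]. Boundary: v_0 = v_108 = 0. Recurrence: v_k = 1 + (v_{k-1} + v_{k+1})/2 for 1 ≤ k ≤ 107. The particular solution to v_k − (v_{k-1} + v_{k+1})/2 = 1 is v_k = −k^2. Adding homogeneous solution A + B k and matching boundaries gives v_k = k (108 − k). Substituting k = 14: v_14 = 14 · 94 = 1316.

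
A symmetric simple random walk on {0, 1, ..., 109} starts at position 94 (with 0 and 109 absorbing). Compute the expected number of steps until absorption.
E[τ | X_0 = 94] = 1410

Let v_k = E[τ | X_0 = k]. Boundary: v_0 = v_109 = 0. Recurrence: v_k = 1 + (v_{k-1} + v_{k+1})/2 for 1 ≤ k ≤ 108. The particular solution to v_k − (v_{k-1} + v_{k+1})/2 = 1 is v_k = −k^2. Adding homogeneous solution A + B k and matching boundaries gives v_k = k (109 − k). Substituting k = 94: v_94 = 94 · 15 = 1410.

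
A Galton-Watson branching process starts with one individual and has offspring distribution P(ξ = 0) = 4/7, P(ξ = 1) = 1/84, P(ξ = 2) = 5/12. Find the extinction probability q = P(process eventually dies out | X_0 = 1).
q = 1

Mean offspring μ = 0·4/7 + 1·1/84 + 2·5/12 = 71/84 ≤ 1. For μ ≤ 1 with offspring not concentrated at 1, the Galton-Watson process goes extinct almost surely, so q = 1.
(Algebraic check: The pgf is f(s) = 4/7 + 1/84·s + 5/12·s². The extinction probability q is the smallest fixed point of f in [0, 1]. Setting s = f(s):
  5/12·s² + (1/84 − 1)·s + 4/7 = 0
  5/12·s² − (4/7 + 5/12)·s + 4/7 = 0
which factors as (s − 1)·(5/12·s − 4/7) = 0, giving roots s = 1 and s = (4/7)/(5/12) = 48/35. Since 48/35 ≥ 1, the smallest root in [0, 1] is s = 1.)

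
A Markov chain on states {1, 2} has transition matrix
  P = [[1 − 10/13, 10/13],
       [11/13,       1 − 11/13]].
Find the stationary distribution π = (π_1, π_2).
π_1 = 11/21, π_2 = 10/21

Solve πP = π with π_1 + π_2 = 1. From πP = π: π_1 · (1 − 10/13) + π_2 · 11/13 = π_1 ⇒ π_2 · 11/13 = π_1 · 10/13 ⇒ π_2/π_1 = (10/13)/(11/13) = 10/11. Together with π_1 + π_2 = 1:
  π_1 = (11/13)/(10/13 + 11/13) = (11/13)/(21/13) = 11/21,
  π_2 = (10/13)/(10/13 + 11/13) = (10/13)/(21/13) = 10/21.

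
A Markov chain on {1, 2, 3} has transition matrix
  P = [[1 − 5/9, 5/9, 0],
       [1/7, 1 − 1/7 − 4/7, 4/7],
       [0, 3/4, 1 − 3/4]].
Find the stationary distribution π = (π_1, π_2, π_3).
π = (27/212, 105/212, 20/53)

This is a birth-death chain on three states, which satisfies detailed balance: π_1 · P_{12} = π_2 · P_{21} and π_2 · P_{23} = π_3 · P_{32}.
From π_1 · 5/9 = π_2 · 1/7: π_2/π_1 = (5/9)/(1/7) = 35/9.
From π_2 · 4/7 = π_3 · 3/4: π_3/π_2 = (4/7)/(3/4) = 16/21.
Take π_1 proportional to 1; then unnormalized π = (1, 35/9, 80/27). Normalize by dividing by the sum 212/27:
  π = (27/212, 105/212, 20/53).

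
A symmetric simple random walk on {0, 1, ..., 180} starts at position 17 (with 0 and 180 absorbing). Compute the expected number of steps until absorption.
E[τ | X_0 = 17] = 2771

Let v_k = E[τ | X_0 = k]. Boundary: v_0 = v_180 = 0. Recurrence: v_k = 1 + (v_{k-1} + v_{k+1})/2 for 1 ≤ k ≤ 179. The particular solution to v_k − (v_{k-1} + v_{k+1})/2 = 1 is v_k = −k^2. Adding homogeneous solution A + B k and matching boundaries gives v_k = k (180 − k). Substituting k = 17: v_17 = 17 · 163 = 2771.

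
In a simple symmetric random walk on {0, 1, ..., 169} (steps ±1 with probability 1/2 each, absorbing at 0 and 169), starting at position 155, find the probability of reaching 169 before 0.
P(hit 169 before 0) = 155/169

Let u_k = P(hit 169 before 0 | start at k). Then u_0 = 0, u_169 = 1, and u_k = u_{k-1}/2 + u_{k+1}/2 for 1 ≤ k ≤ 168. This harmonic recurrence is solved by u_k = k/169, giving u_155 = 155/169.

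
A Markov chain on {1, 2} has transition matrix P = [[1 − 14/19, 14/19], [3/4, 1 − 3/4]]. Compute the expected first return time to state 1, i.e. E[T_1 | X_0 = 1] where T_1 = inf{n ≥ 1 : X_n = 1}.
E[T_1 | X_0 = 1] = 1/π_1 = 113/57

For an irreducible recurrent Markov chain with stationary distribution π, E[T_i | X_0 = i] = 1/π_i (Kac's formula). Here π_1 = (3/4)/(14/19 + 3/4) = (3/4)/(113/76) = 57/113, so E[T_1 | X_0 = 1] = 1/π_1 = (14/19 + 3/4)/(3/4) = (113/76)/(3/4) = 113/57.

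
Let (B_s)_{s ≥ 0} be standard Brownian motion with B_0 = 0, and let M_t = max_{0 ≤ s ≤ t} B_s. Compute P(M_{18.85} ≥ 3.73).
P(M_{18.85} ≥ 3.73) = 2·P(B_{18.85} ≥ 3.73) = 2(1 − Φ(3.73/√18.85)) ≈ 0.3903

By the reflection principle for Brownian motion, P(M_t ≥ a) = 2 · P(B_t ≥ a) for a ≥ 0. Since B_t ~ N(0, t), P(B_t ≥ 3.73) = 1 − Φ(3.73/√t) = 1 − Φ(3.73/√18.85) = 1 − Φ(0.8591). So
  P(M_{18.85} ≥ 3.73) = 2(1 − Φ(0.8591)) ≈ 0.3903.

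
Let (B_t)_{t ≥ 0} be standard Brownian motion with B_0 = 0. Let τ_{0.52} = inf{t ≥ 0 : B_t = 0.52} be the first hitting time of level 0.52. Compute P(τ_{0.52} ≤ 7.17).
P(τ_{0.52} ≤ 7.17) = 2(1 − Φ(0.52/√7.17)) = 2(1 − Φ(0.1942)) ≈ 0.8460

By the reflection principle for standard BM, P(τ_b ≤ t) = 2 · P(B_t ≥ b). Since B_t ~ N(0, t), P(B_t ≥ 0.52) = 1 − Φ(0.52/√t) = 1 − Φ(0.52/√7.17) = 1 − Φ(0.1942) ≈ 0.42301. Doubling: P(τ_{0.52} ≤ 7.17) ≈ 2 · 0.42301 = 0.84602 ≈ 0.8460.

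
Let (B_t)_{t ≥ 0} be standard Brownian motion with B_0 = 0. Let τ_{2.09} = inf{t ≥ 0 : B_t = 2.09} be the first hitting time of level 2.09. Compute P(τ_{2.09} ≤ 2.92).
P(τ_{2.09} ≤ 2.92) = 2(1 − Φ(2.09/√2.92)) = 2(1 − Φ(1.2231)) ≈ 0.2213

By the reflection principle for standard BM, P(τ_b ≤ t) = 2 · P(B_t ≥ b). Since B_t ~ N(0, t), P(B_t ≥ 2.09) = 1 − Φ(2.09/√t) = 1 − Φ(2.09/√2.92) = 1 − Φ(1.2231) ≈ 0.11065. Doubling: P(τ_{2.09} ≤ 2.92) ≈ 2 · 0.11065 = 0.22130 ≈ 0.2213.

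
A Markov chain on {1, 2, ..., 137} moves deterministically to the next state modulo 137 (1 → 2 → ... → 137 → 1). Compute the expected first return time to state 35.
E[T_35 | X_0 = 35] = 137

The chain cycles deterministically, so starting at state 35 it returns in exactly 137 steps. Equivalently, the stationary distribution is uniform π_j = 1/137 for every state j, so by Kac's formula E[T_35] = 1/π_35 = 137.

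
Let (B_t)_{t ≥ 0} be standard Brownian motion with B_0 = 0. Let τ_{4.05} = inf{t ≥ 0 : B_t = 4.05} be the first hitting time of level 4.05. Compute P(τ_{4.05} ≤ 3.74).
P(τ_{4.05} ≤ 3.74) = 2(1 − Φ(4.05/√3.74)) = 2(1 − Φ(2.0942)) ≈ 0.0362

By the reflection principle for standard BM, P(τ_b ≤ t) = 2 · P(B_t ≥ b). Since B_t ~ N(0, t), P(B_t ≥ 4.05) = 1 − Φ(4.05/√t) = 1 − Φ(4.05/√3.74) = 1 − Φ(2.0942) ≈ 0.01812. Doubling: P(τ_{4.05} ≤ 3.74) ≈ 2 · 0.01812 = 0.03624 ≈ 0.0362.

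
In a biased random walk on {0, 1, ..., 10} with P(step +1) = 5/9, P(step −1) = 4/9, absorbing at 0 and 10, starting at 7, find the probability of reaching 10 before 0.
P(hit 10 before 0) = (1 − (4/5)^7) / (1 − (4/5)^10) = 7717625/8717049

Let u_k denote P(reach 10 before 0 | start at k). Boundary: u_0 = 0, u_10 = 1. Recurrence: u_k = 5/9·u_{k+1} + 4/9·u_{k-1} for 1 ≤ k ≤ 9. Try u_k = A + B·r^k with r = q/p = (4/9)/(5/9) = 4/5. Substitution satisfies the recurrence; boundary conditions give:
  u_k = (1 − r^k) / (1 − r^N) = (1 − (4/5)^7) / (1 − (4/5)^10) = 7717625/8717049.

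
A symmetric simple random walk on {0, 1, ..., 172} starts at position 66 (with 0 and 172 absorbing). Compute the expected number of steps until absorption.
E[τ | X_0 = 66] = 6996

Let v_k = E[τ | X_0 = k]. Boundary: v_0 = v_172 = 0. Recurrence: v_k = 1 + (v_{k-1} + v_{k+1})/2 for 1 ≤ k ≤ 171. The particular solution to v_k − (v_{k-1} + v_{k+1})/2 = 1 is v_k = −k^2. Adding homogeneous solution A + B k and matching boundaries gives v_k = k (172 − k). Substituting k = 66: v_66 = 66 · 106 = 6996.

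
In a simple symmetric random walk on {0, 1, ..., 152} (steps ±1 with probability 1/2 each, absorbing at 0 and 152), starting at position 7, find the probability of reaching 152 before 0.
P(hit 152 before 0) = 7/152

Let u_k = P(hit 152 before 0 | start at k). Then u_0 = 0, u_152 = 1, and u_k = u_{k-1}/2 + u_{k+1}/2 for 1 ≤ k ≤ 151. This harmonic recurrence is solved by u_k = k/152, giving u_7 = 7/152.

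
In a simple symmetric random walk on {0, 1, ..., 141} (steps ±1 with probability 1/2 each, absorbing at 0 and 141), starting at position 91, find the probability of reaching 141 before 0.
P(hit 141 before 0) = 91/141

Let u_k = P(hit 141 before 0 | start at k). Then u_0 = 0, u_141 = 1, and u_k = u_{k-1}/2 + u_{k+1}/2 for 1 ≤ k ≤ 140. This harmonic recurrence is solved by u_k = k/141, giving u_91 = 91/141.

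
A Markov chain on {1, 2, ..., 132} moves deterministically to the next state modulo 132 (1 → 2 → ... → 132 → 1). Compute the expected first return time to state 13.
E[T_13 | X_0 = 13] = 132

The chain cycles deterministically, so starting at state 13 it returns in exactly 132 steps. Equivalently, the stationary distribution is uniform π_j = 1/132 for every state j, so by Kac's formula E[T_13] = 1/π_13 = 132.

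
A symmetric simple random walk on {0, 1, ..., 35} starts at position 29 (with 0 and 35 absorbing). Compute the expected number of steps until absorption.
E[τ | X_0 = 29] = 174

Let v_k = E[τ | X_0 = k]. Boundary: v_0 = v_35 = 0. Recurrence: v_k = 1 + (v_{k-1} + v_{k+1})/2 for 1 ≤ k ≤ 34. The particular solution to v_k − (v_{k-1} + v_{k+1})/2 = 1 is v_k = −k^2. Adding homogeneous solution A + B k and matching boundaries gives v_k = k (35 − k). Substituting k = 29: v_29 = 29 · 6 = 174.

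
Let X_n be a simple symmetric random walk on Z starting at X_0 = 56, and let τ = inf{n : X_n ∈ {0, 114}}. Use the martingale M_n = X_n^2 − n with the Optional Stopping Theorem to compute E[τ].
E[τ] = 3248

M_n = X_n^2 − n is a martingale (since E[X_{n+1}^2 | F_n] = X_n^2 + 1). By OST (τ has finite mean in a bounded region), E[M_τ] = E[M_0] = X_0^2 − 0 = 56^2 = 3136. Also E[M_τ] = E[X_τ^2] − E[τ]. The walk exits at 0 or 114, with P(hit 114 first) = 56/114, so E[X_τ^2] = 114^2 · 56/114 + 0 = 6384. Thus E[τ] = E[X_τ^2] − E[M_τ] = 6384 − 3136 = 3248 = 56(114 − 56) = 3248.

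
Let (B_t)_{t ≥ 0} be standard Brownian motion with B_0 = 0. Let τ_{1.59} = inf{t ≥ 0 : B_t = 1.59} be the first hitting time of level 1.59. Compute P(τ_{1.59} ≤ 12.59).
P(τ_{1.59} ≤ 12.59) = 2(1 − Φ(1.59/√12.59)) = 2(1 − Φ(0.4481)) ≈ 0.6541

By the reflection principle for standard BM, P(τ_b ≤ t) = 2 · P(B_t ≥ b). Since B_t ~ N(0, t), P(B_t ≥ 1.59) = 1 − Φ(1.59/√t) = 1 − Φ(1.59/√12.59) = 1 − Φ(0.4481) ≈ 0.32704. Doubling: P(τ_{1.59} ≤ 12.59) ≈ 2 · 0.32704 = 0.65408 ≈ 0.6541.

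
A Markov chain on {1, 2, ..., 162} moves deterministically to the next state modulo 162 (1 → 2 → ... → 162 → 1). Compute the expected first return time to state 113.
E[T_113 | X_0 = 113] = 162

The chain cycles deterministically, so starting at state 113 it returns in exactly 162 steps. Equivalently, the stationary distribution is uniform π_j = 1/162 for every state j, so by Kac's formula E[T_113] = 1/π_113 = 162.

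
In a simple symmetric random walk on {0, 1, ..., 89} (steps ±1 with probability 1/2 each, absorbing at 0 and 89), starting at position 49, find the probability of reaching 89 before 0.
P(hit 89 before 0) = 49/89

Let u_k = P(hit 89 before 0 | start at k). Then u_0 = 0, u_89 = 1, and u_k = u_{k-1}/2 + u_{k+1}/2 for 1 ≤ k ≤ 88. This harmonic recurrence is solved by u_k = k/89, giving u_49 = 49/89.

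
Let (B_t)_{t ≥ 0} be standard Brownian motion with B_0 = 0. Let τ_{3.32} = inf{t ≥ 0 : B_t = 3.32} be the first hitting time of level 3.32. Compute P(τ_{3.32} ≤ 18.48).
P(τ_{3.32} ≤ 18.48) = 2(1 − Φ(3.32/√18.48)) = 2(1 − Φ(0.7723)) ≈ 0.4399

By the reflection principle for standard BM, P(τ_b ≤ t) = 2 · P(B_t ≥ b). Since B_t ~ N(0, t), P(B_t ≥ 3.32) = 1 − Φ(3.32/√t) = 1 − Φ(3.32/√18.48) = 1 − Φ(0.7723) ≈ 0.21997. Doubling: P(τ_{3.32} ≤ 18.48) ≈ 2 · 0.21997 = 0.43994 ≈ 0.4399.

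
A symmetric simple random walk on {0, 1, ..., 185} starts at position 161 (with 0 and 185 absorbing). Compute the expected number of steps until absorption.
E[τ | X_0 = 161] = 3864

Let v_k = E[τ | X_0 = k]. Boundary: v_0 = v_185 = 0. Recurrence: v_k = 1 + (v_{k-1} + v_{k+1})/2 for 1 ≤ k ≤ 184. The particular solution to v_k − (v_{k-1} + v_{k+1})/2 = 1 is v_k = −k^2. Adding homogeneous solution A + B k and matching boundaries gives v_k = k (185 − k). Substituting k = 161: v_161 = 161 · 24 = 3864.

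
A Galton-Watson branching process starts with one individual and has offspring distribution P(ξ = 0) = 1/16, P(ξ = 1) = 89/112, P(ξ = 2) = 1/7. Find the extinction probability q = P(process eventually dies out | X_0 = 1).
q = 7/16

The pgf is f(s) = 1/16 + 89/112·s + 1/7·s². The extinction probability q is the smallest fixed point of f in [0, 1]. Setting s = f(s):
  1/7·s² + (89/112 − 1)·s + 1/16 = 0
  1/7·s² − (1/16 + 1/7)·s + 1/16 = 0
which factors as (s − 1)·(1/7·s − 1/16) = 0, giving roots s = 1 and s = (1/16)/(1/7) = 7/16.
Mean offspring μ = 89/112 + 2·1/7 = 121/112 > 1 (supercritical), so q < 1. The extinction probability is the smaller root: q = (1/16)/(1/7) = 7/16.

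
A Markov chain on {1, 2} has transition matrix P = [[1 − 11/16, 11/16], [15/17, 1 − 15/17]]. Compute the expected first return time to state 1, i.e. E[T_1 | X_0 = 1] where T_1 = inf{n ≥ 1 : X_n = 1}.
E[T_1 | X_0 = 1] = 1/π_1 = 427/240

For an irreducible recurrent Markov chain with stationary distribution π, E[T_i | X_0 = i] = 1/π_i (Kac's formula). Here π_1 = (15/17)/(11/16 + 15/17) = (15/17)/(427/272) = 240/427, so E[T_1 | X_0 = 1] = 1/π_1 = (11/16 + 15/17)/(15/17) = (427/272)/(15/17) = 427/240.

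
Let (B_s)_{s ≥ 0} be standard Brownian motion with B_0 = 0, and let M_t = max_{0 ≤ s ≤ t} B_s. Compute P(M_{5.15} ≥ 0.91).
P(M_{5.15} ≥ 0.91) = 2·P(B_{5.15} ≥ 0.91) = 2(1 − Φ(0.91/√5.15)) ≈ 0.6884

By the reflection principle for Brownian motion, P(M_t ≥ a) = 2 · P(B_t ≥ a) for a ≥ 0. Since B_t ~ N(0, t), P(B_t ≥ 0.91) = 1 − Φ(0.91/√t) = 1 − Φ(0.91/√5.15) = 1 − Φ(0.4010). So
  P(M_{5.15} ≥ 0.91) = 2(1 − Φ(0.4010)) ≈ 0.6884.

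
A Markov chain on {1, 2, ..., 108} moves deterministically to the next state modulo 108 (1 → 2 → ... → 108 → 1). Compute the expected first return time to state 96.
E[T_96 | X_0 = 96] = 108

The chain cycles deterministically, so starting at state 96 it returns in exactly 108 steps. Equivalently, the stationary distribution is uniform π_j = 1/108 for every state j, so by Kac's formula E[T_96] = 1/π_96 = 108.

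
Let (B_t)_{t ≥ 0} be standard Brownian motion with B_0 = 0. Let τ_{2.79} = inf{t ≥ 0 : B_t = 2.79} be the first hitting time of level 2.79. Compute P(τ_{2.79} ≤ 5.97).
P(τ_{2.79} ≤ 5.97) = 2(1 − Φ(2.79/√5.97)) = 2(1 − Φ(1.1419)) ≈ 0.2535

By the reflection principle for standard BM, P(τ_b ≤ t) = 2 · P(B_t ≥ b). Since B_t ~ N(0, t), P(B_t ≥ 2.79) = 1 − Φ(2.79/√t) = 1 − Φ(2.79/√5.97) = 1 − Φ(1.1419) ≈ 0.12675. Doubling: P(τ_{2.79} ≤ 5.97) ≈ 2 · 0.12675 = 0.25350 ≈ 0.2535.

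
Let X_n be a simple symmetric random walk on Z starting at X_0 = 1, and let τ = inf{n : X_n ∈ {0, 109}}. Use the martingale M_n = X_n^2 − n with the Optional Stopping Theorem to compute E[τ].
E[τ] = 108

M_n = X_n^2 − n is a martingale (since E[X_{n+1}^2 | F_n] = X_n^2 + 1). By OST (τ has finite mean in a bounded region), E[M_τ] = E[M_0] = X_0^2 − 0 = 1^2 = 1. Also E[M_τ] = E[X_τ^2] − E[τ]. The walk exits at 0 or 109, with P(hit 109 first) = 1/109, so E[X_τ^2] = 109^2 · 1/109 + 0 = 109. Thus E[τ] = E[X_τ^2] − E[M_τ] = 109 − 1 = 108 = 1(109 − 1) = 108.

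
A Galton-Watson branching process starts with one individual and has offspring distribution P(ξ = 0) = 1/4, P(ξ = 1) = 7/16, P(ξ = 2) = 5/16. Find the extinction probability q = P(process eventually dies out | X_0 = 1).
q = 4/5

The pgf is f(s) = 1/4 + 7/16·s + 5/16·s². The extinction probability q is the smallest fixed point of f in [0, 1]. Setting s = f(s):
  5/16·s² + (7/16 − 1)·s + 1/4 = 0
  5/16·s² − (1/4 + 5/16)·s + 1/4 = 0
which factors as (s − 1)·(5/16·s − 1/4) = 0, giving roots s = 1 and s = (1/4)/(5/16) = 4/5.
Mean offspring μ = 7/16 + 2·5/16 = 17/16 > 1 (supercritical), so q < 1. The extinction probability is the smaller root: q = (1/4)/(5/16) = 4/5.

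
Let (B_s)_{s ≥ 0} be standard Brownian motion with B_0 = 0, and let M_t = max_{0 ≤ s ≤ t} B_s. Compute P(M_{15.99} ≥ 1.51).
P(M_{15.99} ≥ 1.51) = 2·P(B_{15.99} ≥ 1.51) = 2(1 − Φ(1.51/√15.99)) ≈ 0.7057

By the reflection principle for Brownian motion, P(M_t ≥ a) = 2 · P(B_t ≥ a) for a ≥ 0. Since B_t ~ N(0, t), P(B_t ≥ 1.51) = 1 − Φ(1.51/√t) = 1 − Φ(1.51/√15.99) = 1 − Φ(0.3776). So
  P(M_{15.99} ≥ 1.51) = 2(1 − Φ(0.3776)) ≈ 0.7057.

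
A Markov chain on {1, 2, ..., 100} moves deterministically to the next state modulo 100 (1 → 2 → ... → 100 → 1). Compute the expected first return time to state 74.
E[T_74 | X_0 = 74] = 100

The chain cycles deterministically, so starting at state 74 it returns in exactly 100 steps. Equivalently, the stationary distribution is uniform π_j = 1/100 for every state j, so by Kac's formula E[T_74] = 1/π_74 = 100.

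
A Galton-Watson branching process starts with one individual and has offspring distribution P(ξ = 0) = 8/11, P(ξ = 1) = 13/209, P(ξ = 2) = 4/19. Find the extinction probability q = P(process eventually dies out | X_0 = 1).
q = 1

Mean offspring μ = 0·8/11 + 1·13/209 + 2·4/19 = 101/209 ≤ 1. For μ ≤ 1 with offspring not concentrated at 1, the Galton-Watson process goes extinct almost surely, so q = 1.
(Algebraic check: The pgf is f(s) = 8/11 + 13/209·s + 4/19·s². The extinction probability q is the smallest fixed point of f in [0, 1]. Setting s = f(s):
  4/19·s² + (13/209 − 1)·s + 8/11 = 0
  4/19·s² − (8/11 + 4/19)·s + 8/11 = 0
which factors as (s − 1)·(4/19·s − 8/11) = 0, giving roots s = 1 and s = (8/11)/(4/19) = 38/11. Since 38/11 ≥ 1, the smallest root in [0, 1] is s = 1.)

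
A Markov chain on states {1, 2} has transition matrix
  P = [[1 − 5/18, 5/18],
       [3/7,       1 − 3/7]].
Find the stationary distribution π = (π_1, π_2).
π_1 = 54/89, π_2 = 35/89

Solve πP = π with π_1 + π_2 = 1. From πP = π: π_1 · (1 − 5/18) + π_2 · 3/7 = π_1 ⇒ π_2 · 3/7 = π_1 · 5/18 ⇒ π_2/π_1 = (5/18)/(3/7) = 35/54. Together with π_1 + π_2 = 1:
  π_1 = (3/7)/(5/18 + 3/7) = (3/7)/(89/126) = 54/89,
  π_2 = (5/18)/(5/18 + 3/7) = (5/18)/(89/126) = 35/89.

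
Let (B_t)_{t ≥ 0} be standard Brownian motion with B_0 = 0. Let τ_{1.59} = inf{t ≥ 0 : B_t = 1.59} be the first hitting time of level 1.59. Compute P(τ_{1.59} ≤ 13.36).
P(τ_{1.59} ≤ 13.36) = 2(1 − Φ(1.59/√13.36)) = 2(1 − Φ(0.4350)) ≈ 0.6636

By the reflection principle for standard BM, P(τ_b ≤ t) = 2 · P(B_t ≥ b). Since B_t ~ N(0, t), P(B_t ≥ 1.59) = 1 − Φ(1.59/√t) = 1 − Φ(1.59/√13.36) = 1 − Φ(0.4350) ≈ 0.33178. Doubling: P(τ_{1.59} ≤ 13.36) ≈ 2 · 0.33178 = 0.66356 ≈ 0.6636.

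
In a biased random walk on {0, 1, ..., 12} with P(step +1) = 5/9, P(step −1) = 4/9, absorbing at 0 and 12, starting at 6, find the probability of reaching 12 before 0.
P(hit 12 before 0) = (1 − (4/5)^6) / (1 − (4/5)^12) = 15625/19721

Let u_k denote P(reach 12 before 0 | start at k). Boundary: u_0 = 0, u_12 = 1. Recurrence: u_k = 5/9·u_{k+1} + 4/9·u_{k-1} for 1 ≤ k ≤ 11. Try u_k = A + B·r^k with r = q/p = (4/9)/(5/9) = 4/5. Substitution satisfies the recurrence; boundary conditions give:
  u_k = (1 − r^k) / (1 − r^N) = (1 − (4/5)^6) / (1 − (4/5)^12) = 15625/19721.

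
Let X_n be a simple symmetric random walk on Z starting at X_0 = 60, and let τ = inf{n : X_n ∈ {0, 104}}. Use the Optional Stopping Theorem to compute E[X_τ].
E[X_τ] = 60

X_n is a martingale and τ is a bounded-mean stopping time (indeed τ is finite a.s. with bounded expectation since the walk is in a bounded region). By the OST, E[X_τ] = E[X_0] = 60. Equivalently: E[X_τ] = 104 · P(hit 104 first) + 0 · P(hit 0 first) = 104 · (60/104) = 60.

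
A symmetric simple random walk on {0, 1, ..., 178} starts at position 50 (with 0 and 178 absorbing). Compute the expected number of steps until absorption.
E[τ | X_0 = 50] = 6400

Let v_k = E[τ | X_0 = k]. Boundary: v_0 = v_178 = 0. Recurrence: v_k = 1 + (v_{k-1} + v_{k+1})/2 for 1 ≤ k ≤ 177. The particular solution to v_k − (v_{k-1} + v_{k+1})/2 = 1 is v_k = −k^2. Adding homogeneous solution A + B k and matching boundaries gives v_k = k (178 − k). Substituting k = 50: v_50 = 50 · 128 = 6400.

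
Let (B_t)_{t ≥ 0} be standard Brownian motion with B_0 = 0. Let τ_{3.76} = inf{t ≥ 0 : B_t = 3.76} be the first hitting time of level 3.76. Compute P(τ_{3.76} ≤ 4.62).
P(τ_{3.76} ≤ 4.62) = 2(1 − Φ(3.76/√4.62)) = 2(1 − Φ(1.7493)) ≈ 0.0802

By the reflection principle for standard BM, P(τ_b ≤ t) = 2 · P(B_t ≥ b). Since B_t ~ N(0, t), P(B_t ≥ 3.76) = 1 − Φ(3.76/√t) = 1 − Φ(3.76/√4.62) = 1 − Φ(1.7493) ≈ 0.04012. Doubling: P(τ_{3.76} ≤ 4.62) ≈ 2 · 0.04012 = 0.08024 ≈ 0.0802.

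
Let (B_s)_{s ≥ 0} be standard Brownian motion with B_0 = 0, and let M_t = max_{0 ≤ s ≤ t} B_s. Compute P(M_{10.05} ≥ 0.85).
P(M_{10.05} ≥ 0.85) = 2·P(B_{10.05} ≥ 0.85) = 2(1 − Φ(0.85/√10.05)) ≈ 0.7886

By the reflection principle for Brownian motion, P(M_t ≥ a) = 2 · P(B_t ≥ a) for a ≥ 0. Since B_t ~ N(0, t), P(B_t ≥ 0.85) = 1 − Φ(0.85/√t) = 1 − Φ(0.85/√10.05) = 1 − Φ(0.2681). So
  P(M_{10.05} ≥ 0.85) = 2(1 − Φ(0.2681)) ≈ 0.7886.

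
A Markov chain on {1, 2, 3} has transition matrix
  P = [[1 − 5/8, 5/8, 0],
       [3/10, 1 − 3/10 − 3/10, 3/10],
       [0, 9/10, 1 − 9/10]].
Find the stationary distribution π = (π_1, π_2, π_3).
π = (9/34, 75/136, 25/136)

This is a birth-death chain on three states, which satisfies detailed balance: π_1 · P_{12} = π_2 · P_{21} and π_2 · P_{23} = π_3 · P_{32}.
From π_1 · 5/8 = π_2 · 3/10: π_2/π_1 = (5/8)/(3/10) = 25/12.
From π_2 · 3/10 = π_3 · 9/10: π_3/π_2 = (3/10)/(9/10) = 1/3.
Take π_1 proportional to 1; then unnormalized π = (1, 25/12, 25/36). Normalize by dividing by the sum 34/9:
  π = (9/34, 75/136, 25/136).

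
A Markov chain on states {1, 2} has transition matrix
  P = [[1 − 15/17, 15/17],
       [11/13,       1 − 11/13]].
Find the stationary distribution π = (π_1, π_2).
π_1 = 187/382, π_2 = 195/382

Solve πP = π with π_1 + π_2 = 1. From πP = π: π_1 · (1 − 15/17) + π_2 · 11/13 = π_1 ⇒ π_2 · 11/13 = π_1 · 15/17 ⇒ π_2/π_1 = (15/17)/(11/13) = 195/187. Together with π_1 + π_2 = 1:
  π_1 = (11/13)/(15/17 + 11/13) = (11/13)/(382/221) = 187/382,
  π_2 = (15/17)/(15/17 + 11/13) = (15/17)/(382/221) = 195/382.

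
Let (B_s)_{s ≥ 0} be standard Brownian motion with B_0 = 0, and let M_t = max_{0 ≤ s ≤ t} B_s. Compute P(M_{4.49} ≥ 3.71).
P(M_{4.49} ≥ 3.71) = 2·P(B_{4.49} ≥ 3.71) = 2(1 − Φ(3.71/√4.49)) ≈ 0.0800

By the reflection principle for Brownian motion, P(M_t ≥ a) = 2 · P(B_t ≥ a) for a ≥ 0. Since B_t ~ N(0, t), P(B_t ≥ 3.71) = 1 − Φ(3.71/√t) = 1 − Φ(3.71/√4.49) = 1 − Φ(1.7509). So
  P(M_{4.49} ≥ 3.71) = 2(1 − Φ(1.7509)) ≈ 0.0800.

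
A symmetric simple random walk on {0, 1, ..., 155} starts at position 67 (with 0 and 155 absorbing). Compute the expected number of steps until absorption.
E[τ | X_0 = 67] = 5896

Let v_k = E[τ | X_0 = k]. Boundary: v_0 = v_155 = 0. Recurrence: v_k = 1 + (v_{k-1} + v_{k+1})/2 for 1 ≤ k ≤ 154. The particular solution to v_k − (v_{k-1} + v_{k+1})/2 = 1 is v_k = −k^2. Adding homogeneous solution A + B k and matching boundaries gives v_k = k (155 − k). Substituting k = 67: v_67 = 67 · 88 = 5896.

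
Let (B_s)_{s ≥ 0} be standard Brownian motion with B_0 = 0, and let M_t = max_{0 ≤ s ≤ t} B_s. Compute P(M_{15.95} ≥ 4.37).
P(M_{15.95} ≥ 4.37) = 2·P(B_{15.95} ≥ 4.37) = 2(1 − Φ(4.37/√15.95)) ≈ 0.2739

By the reflection principle for Brownian motion, P(M_t ≥ a) = 2 · P(B_t ≥ a) for a ≥ 0. Since B_t ~ N(0, t), P(B_t ≥ 4.37) = 1 − Φ(4.37/√t) = 1 − Φ(4.37/√15.95) = 1 − Φ(1.0942). So
  P(M_{15.95} ≥ 4.37) = 2(1 − Φ(1.0942)) ≈ 0.2739.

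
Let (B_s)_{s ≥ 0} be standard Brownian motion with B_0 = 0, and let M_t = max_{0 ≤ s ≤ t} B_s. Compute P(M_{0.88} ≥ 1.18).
P(M_{0.88} ≥ 1.18) = 2·P(B_{0.88} ≥ 1.18) = 2(1 − Φ(1.18/√0.88)) ≈ 0.2084

By the reflection principle for Brownian motion, P(M_t ≥ a) = 2 · P(B_t ≥ a) for a ≥ 0. Since B_t ~ N(0, t), P(B_t ≥ 1.18) = 1 − Φ(1.18/√t) = 1 − Φ(1.18/√0.88) = 1 − Φ(1.2579). So
  P(M_{0.88} ≥ 1.18) = 2(1 − Φ(1.2579)) ≈ 0.2084.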